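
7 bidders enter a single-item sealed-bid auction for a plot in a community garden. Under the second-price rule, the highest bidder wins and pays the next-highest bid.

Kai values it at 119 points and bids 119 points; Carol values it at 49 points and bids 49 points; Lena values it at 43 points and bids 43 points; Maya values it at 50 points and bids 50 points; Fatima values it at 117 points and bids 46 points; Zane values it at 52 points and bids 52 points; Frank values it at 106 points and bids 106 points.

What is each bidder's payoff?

Payoffs: Kai 13 points, Carol 0 points, Lena 0 points, Maya 0 points, Fatima 0 points, Zane 0 points, Frank 0 points.

Ranking the bids: Kai 119 points, then Frank 106 points, then Zane 52 points, then Maya 50 points, then Carol 49 points, then Fatima 46 points, then Lena 43 points.
Kai has the top bid and wins; the price is the second-highest bid, 106 points.
Kai's payoff = 119 points − 106 points = 13 points. All other bidders lose, so their payoff is 0.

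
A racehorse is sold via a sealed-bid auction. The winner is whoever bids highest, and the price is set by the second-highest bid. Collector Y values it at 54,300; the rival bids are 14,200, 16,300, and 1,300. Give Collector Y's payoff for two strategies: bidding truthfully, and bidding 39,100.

(a) 38,000  (b) 38,000

The highest competing bid is 16,300.
Bidding truthfully at 54,300: Collector Y has the top bid, wins, and pays the second-highest bid 16,300. Payoff = 54,300 − 16,300 = 38,000.
Bidding 39,100: Collector Y has the top bid, wins, and pays the second-highest bid 16,300. Payoff = 54,300 − 16,300 = 38,000.
The bid only affects whether you win, not the price — here both bids land on the same side of the top rival bid, so the deviation is payoff-neutral.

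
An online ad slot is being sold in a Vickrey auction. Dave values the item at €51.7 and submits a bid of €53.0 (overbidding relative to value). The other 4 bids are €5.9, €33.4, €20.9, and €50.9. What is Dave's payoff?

Dave's payoff: €0.8.

Highest competing bid: €50.9.
Dave's bid €53.0 is the highest overall, so Dave wins and pays the second-highest bid, €50.9.
Payoff = value − price = €51.7 − €50.9 = €0.8.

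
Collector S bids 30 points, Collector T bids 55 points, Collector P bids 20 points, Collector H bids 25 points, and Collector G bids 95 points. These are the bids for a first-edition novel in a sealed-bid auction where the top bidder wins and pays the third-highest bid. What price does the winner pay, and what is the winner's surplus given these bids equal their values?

Price 30 points; surplus 65 points.

Bids in descending order: Collector G 95 points > Collector T 55 points > Collector S 30 points > Collector H 25 points > Collector P 20 points.
Collector G is the highest bidder, so Collector G wins.
Under the third-price rule, the price is the third-highest bid: 30 points.
Surplus = 95 points − 30 points = 65 points.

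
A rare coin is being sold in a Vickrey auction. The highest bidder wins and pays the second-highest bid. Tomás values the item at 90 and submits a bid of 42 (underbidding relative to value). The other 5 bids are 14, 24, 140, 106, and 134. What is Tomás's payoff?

Payoff = 0.

Highest competing bid: 140.
Tomás's bid 42 is not the highest, so Tomás loses, pays nothing, and earns zero payoff.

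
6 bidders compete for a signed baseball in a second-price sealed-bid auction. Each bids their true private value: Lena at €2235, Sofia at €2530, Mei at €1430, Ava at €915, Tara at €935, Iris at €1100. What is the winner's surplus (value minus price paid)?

Surplus = €295.

Ranking the bids: Sofia €2530, then Lena €2235, then Mei €1430, then Iris €1100, then Tara €935, then Ava €915.
Sofia wins with the top bid and pays the second-highest, €2235.
Surplus = €2530 − €2235 = €295.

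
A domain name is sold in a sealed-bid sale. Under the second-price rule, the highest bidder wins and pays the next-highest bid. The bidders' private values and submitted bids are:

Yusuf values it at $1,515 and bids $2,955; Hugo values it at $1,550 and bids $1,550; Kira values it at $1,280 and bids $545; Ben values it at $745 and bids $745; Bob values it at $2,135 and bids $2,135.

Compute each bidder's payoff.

Payoffs: Yusuf -$620, Hugo $0, Kira $0, Ben $0, Bob $0.

Sorted high to low: Yusuf $2,955 > Bob $2,135 > Hugo $1,550 > Ben $745 > Kira $545.
Yusuf has the top bid and wins; the price is the second-highest bid, $2,135.
Yusuf's payoff = $1,515 − $2,135 = -$620. All other bidders lose, so their payoff is 0.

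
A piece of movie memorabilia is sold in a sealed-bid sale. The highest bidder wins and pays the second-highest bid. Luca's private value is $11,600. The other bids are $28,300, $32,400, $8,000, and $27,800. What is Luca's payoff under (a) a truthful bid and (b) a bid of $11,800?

(a) $0  (b) $0

The highest competing bid is $32,400.
Bidding truthfully at $11,600: the top bid is $32,400 (a rival), so Luca loses. Payoff = $0.
Bidding $11,800: the top bid is $32,400 (a rival), so Luca loses. Payoff = $0.
The bid only affects whether you win, not the price — here both bids land on the same side of the top rival bid, so the deviation is payoff-neutral.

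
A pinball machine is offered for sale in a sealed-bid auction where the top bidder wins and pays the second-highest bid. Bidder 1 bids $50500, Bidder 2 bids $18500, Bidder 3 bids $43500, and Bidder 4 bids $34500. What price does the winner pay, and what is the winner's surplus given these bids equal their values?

Ordered from highest: Bidder 1 $50500; Bidder 3 $43500; Bidder 4 $34500; Bidder 2 $18500.
Bidder 1 is the highest bidder, so Bidder 1 wins.
Under the second-price rule, the price is the second-highest bid: $43500.
Surplus = $50500 − $43500 = $7000.

The winner pays $43500 for a surplus of $7000.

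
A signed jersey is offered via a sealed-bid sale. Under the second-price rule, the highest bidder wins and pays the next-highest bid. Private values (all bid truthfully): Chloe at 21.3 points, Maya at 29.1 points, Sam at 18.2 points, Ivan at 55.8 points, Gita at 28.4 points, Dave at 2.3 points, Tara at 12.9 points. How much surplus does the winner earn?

26.7 points

Ordered from highest: Ivan 55.8 points, then Maya 29.1 points, then Gita 28.4 points, then Chloe 21.3 points, then Sam 18.2 points, then Tara 12.9 points, then Dave 2.3 points.
Ivan wins with the top bid and pays the second-highest, 29.1 points.
Surplus = 55.8 points − 29.1 points = 26.7 points.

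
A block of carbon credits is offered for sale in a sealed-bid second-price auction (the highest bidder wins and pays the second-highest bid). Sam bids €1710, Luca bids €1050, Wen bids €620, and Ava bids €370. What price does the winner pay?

€1050

Ordered from highest: Sam €1710; Luca €1050; Wen €620; Ava €370.
Sam is the highest bidder, so Sam wins.
Under the second-price rule, the price is the second-highest bid: €1050.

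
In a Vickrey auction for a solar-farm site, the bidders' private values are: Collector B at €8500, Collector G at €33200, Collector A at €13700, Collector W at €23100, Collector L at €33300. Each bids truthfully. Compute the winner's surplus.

Surplus = €100.

Ordered from highest: Collector L €33300; Collector G €33200; Collector W €23100; Collector A €13700; Collector B €8500.
Collector L wins with the top bid and pays the second-highest, €33200.
Surplus = €33300 − €33200 = €100.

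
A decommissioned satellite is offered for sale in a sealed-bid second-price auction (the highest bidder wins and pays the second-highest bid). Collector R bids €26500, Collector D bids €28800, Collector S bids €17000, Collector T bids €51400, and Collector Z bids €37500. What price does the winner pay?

€37500

Ranking the bids: Collector T €51400; Collector Z €37500; Collector D €28800; Collector R €26500; Collector S €17000.
Collector T is the highest bidder, so Collector T wins.
Under the second-price rule, the price is the second-highest bid: €37500.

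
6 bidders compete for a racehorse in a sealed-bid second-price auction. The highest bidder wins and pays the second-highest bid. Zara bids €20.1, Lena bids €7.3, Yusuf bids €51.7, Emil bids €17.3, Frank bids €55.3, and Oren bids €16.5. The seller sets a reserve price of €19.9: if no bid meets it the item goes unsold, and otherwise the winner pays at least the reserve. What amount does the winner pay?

Ranking the bids: Frank €55.3 > Yusuf €51.7 > Zara €20.1 > Emil €17.3 > Oren €16.5 > Lena €7.3.
Frank has the highest bid, so Frank wins.
The second-highest bid is €51.7, which exceeds the reserve, so that sets the price.

€51.7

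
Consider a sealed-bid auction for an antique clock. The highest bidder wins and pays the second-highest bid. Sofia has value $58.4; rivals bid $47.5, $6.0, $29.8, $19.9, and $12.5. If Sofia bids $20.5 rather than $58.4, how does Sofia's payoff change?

Payoff change: -$10.9.

The highest competing bid is $47.5.
Bidding truthfully at $58.4: Sofia has the top bid, wins, and pays the second-highest bid $47.5. Payoff = $58.4 − $47.5 = $10.9.
Bidding $20.5: the top bid is $47.5 (a rival), so Sofia loses. Payoff = $0.0.
Change = $0.0 − $10.9 = -$10.9.
Deviating from a truthful bid can only lose payoff in a second-price auction — never gain.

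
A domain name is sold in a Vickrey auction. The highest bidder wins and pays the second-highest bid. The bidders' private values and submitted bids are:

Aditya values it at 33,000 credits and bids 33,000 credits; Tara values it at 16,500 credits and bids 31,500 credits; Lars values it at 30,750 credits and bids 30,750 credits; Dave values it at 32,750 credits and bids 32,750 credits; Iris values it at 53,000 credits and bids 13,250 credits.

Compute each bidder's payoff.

Aditya 250 credits, Tara 0 credits, Lars 0 credits, Dave 0 credits, Iris 0 credits.

Ordered from highest: Aditya 33,000 credits > Dave 32,750 credits > Tara 31,500 credits > Lars 30,750 credits > Iris 13,250 credits.
Aditya has the top bid and wins; the price is the second-highest bid, 32,750 credits.
Aditya's payoff = 33,000 credits − 32,750 credits = 250 credits. All other bidders lose, so their payoff is 0.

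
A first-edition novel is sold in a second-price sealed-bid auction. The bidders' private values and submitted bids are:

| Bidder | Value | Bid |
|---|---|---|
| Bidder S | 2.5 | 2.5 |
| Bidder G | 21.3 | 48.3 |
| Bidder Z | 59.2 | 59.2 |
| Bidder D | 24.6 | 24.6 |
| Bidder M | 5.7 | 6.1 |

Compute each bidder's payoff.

Ranking the bids: Bidder Z 59.2, then Bidder G 48.3, then Bidder D 24.6, then Bidder M 6.1, then Bidder S 2.5.
Bidder Z has the top bid and wins; the price is the second-highest bid, 48.3.
Bidder Z's payoff = 59.2 − 48.3 = 10.9. All other bidders lose, so their payoff is 0.

Bidder S 0.0, Bidder G 0.0, Bidder Z 10.9, Bidder D 0.0, Bidder M 0.0.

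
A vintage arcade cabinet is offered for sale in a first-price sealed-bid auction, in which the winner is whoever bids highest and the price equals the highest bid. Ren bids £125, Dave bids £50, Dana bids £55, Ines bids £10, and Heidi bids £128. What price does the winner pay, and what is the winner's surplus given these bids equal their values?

Sorted high to low: Heidi £128; Ren £125; Dana £55; Dave £50; Ines £10.
Heidi is the highest bidder, so Heidi wins.
Under the first-price rule, the price is the highest bid: £128.
Surplus = £128 − £128 = £0.

The winner pays £128 for a surplus of £0.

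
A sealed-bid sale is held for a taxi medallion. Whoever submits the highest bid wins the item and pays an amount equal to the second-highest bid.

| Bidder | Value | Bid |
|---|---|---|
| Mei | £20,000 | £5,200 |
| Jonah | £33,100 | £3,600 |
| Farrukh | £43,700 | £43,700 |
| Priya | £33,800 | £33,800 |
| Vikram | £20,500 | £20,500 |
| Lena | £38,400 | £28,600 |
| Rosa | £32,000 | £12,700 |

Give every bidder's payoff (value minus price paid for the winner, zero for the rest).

Ordered from highest: Farrukh £43,700; Priya £33,800; Lena £28,600; Vikram £20,500; Rosa £12,700; Mei £5,200; Jonah £3,600.
Farrukh has the top bid and wins; the price is the second-highest bid, £33,800.
Farrukh's payoff = £43,700 − £33,800 = £9,900. All other bidders lose, so their payoff is 0.

Mei £0, Jonah £0, Farrukh £9,900, Priya £0, Vikram £0, Lena £0, Rosa £0.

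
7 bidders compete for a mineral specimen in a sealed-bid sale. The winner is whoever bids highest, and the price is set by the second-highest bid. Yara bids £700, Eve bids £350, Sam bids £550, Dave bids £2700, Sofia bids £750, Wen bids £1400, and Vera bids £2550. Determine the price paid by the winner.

Price paid: £2550.

Bids in descending order: Dave £2700; Vera £2550; Wen £1400; Sofia £750; Yara £700; Sam £550; Eve £350.
Dave has the highest bid, so Dave wins.
The second-highest bid is £2550, so that is what Dave pays.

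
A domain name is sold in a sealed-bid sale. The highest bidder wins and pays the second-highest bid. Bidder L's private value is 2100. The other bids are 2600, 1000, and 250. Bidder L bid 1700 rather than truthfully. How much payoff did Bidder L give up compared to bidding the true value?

The highest competing bid is 2600.
Bidding truthfully at 2100: the top bid is 2600 (a rival), so Bidder L loses. Payoff = 0.
Bidding 1700: the top bid is 2600 (a rival), so Bidder L loses. Payoff = 0.
Regret = truthful payoff − actual payoff = 0 − 0 = 0.
The bid only affects whether you win, not the price — here both bids land on the same side of the top rival bid, so the deviation is payoff-neutral.

Payoff forgone: 0.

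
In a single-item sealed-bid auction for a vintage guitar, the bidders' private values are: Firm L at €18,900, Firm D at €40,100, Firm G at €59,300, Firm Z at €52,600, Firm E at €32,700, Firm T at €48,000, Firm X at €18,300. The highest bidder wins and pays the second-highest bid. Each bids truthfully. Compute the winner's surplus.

Winner's surplus: €6,700.

Ordered from highest: Firm G €59,300, then Firm Z €52,600, then Firm T €48,000, then Firm D €40,100, then Firm E €32,700, then Firm L €18,900, then Firm X €18,300.
Firm G wins with the top bid and pays the second-highest, €52,600.
Surplus = €59,300 − €52,600 = €6,700.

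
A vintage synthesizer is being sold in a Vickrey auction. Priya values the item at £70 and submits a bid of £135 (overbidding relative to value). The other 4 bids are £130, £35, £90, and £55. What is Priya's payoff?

Priya's payoff: -£60.

Highest competing bid: £130.
Priya's bid £135 is the highest overall, so Priya wins and pays the second-highest bid, £130.
Payoff = value − price = £70 − £130 = -£60.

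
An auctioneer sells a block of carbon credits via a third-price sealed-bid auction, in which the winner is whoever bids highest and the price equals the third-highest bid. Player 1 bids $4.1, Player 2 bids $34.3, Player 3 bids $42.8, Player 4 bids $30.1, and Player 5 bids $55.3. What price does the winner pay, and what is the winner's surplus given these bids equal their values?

Ordered from highest: Player 5 $55.3; Player 3 $42.8; Player 2 $34.3; Player 4 $30.1; Player 1 $4.1.
Player 5 is the highest bidder, so Player 5 wins.
Under the third-price rule, the price is the third-highest bid: $34.3.
Surplus = $55.3 − $34.3 = $21.0.

Price $34.3; surplus $21.0.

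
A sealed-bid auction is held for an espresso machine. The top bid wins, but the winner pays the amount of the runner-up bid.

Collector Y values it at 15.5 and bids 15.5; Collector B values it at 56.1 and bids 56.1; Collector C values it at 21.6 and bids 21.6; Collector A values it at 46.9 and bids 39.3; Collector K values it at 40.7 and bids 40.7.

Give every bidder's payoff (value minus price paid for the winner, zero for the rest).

Payoffs: Collector Y 0.0, Collector B 15.4, Collector C 0.0, Collector A 0.0, Collector K 0.0.

Ordered from highest: Collector B 56.1; Collector K 40.7; Collector A 39.3; Collector C 21.6; Collector Y 15.5.
Collector B has the top bid and wins; the price is the second-highest bid, 40.7.
Collector B's payoff = 56.1 − 40.7 = 15.4. All other bidders lose, so their payoff is 0.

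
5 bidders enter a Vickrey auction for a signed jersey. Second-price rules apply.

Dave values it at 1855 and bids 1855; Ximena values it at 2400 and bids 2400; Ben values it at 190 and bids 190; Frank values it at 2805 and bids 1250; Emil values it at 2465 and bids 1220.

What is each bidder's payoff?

Sorted high to low: Ximena 2400 > Dave 1855 > Frank 1250 > Emil 1220 > Ben 190.
Ximena has the top bid and wins; the price is the second-highest bid, 1855.
Ximena's payoff = 2400 − 1855 = 545. All other bidders lose, so their payoff is 0.

Payoffs: Dave 0, Ximena 545, Ben 0, Frank 0, Emil 0.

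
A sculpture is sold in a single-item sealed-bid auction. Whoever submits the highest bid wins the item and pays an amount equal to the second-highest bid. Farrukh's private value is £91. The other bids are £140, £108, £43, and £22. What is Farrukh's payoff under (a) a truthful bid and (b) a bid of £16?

Truthful: £0; alternative: £0.

The highest competing bid is £140.
Bidding truthfully at £91: the top bid is £140 (a rival), so Farrukh loses. Payoff = £0.
Bidding £16: the top bid is £140 (a rival), so Farrukh loses. Payoff = £0.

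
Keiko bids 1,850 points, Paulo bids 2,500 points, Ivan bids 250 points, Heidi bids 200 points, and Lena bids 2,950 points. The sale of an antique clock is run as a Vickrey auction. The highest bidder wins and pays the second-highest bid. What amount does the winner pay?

Ordered from highest: Lena 2,950 points > Paulo 2,500 points > Keiko 1,850 points > Ivan 250 points > Heidi 200 points.
Lena has the highest bid, so Lena wins.
The second-highest bid is 2,500 points, so that is what Lena pays.

The winner pays 2,500 points.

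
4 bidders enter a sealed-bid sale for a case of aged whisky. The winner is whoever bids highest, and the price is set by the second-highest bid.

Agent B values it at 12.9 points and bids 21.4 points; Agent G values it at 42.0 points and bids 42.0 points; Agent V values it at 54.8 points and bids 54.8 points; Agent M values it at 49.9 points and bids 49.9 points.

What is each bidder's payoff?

Sorted high to low: Agent V 54.8 points; Agent M 49.9 points; Agent G 42.0 points; Agent B 21.4 points.
Agent V has the top bid and wins; the price is the second-highest bid, 49.9 points.
Agent V's payoff = 54.8 points − 49.9 points = 4.9 points. All other bidders lose, so their payoff is 0.

Payoffs: Agent B 0.0 points, Agent G 0.0 points, Agent V 4.9 points, Agent M 0.0 points.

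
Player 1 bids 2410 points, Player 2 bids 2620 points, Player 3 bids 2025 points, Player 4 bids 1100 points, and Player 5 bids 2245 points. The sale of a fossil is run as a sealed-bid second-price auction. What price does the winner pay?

2410 points

Ranking the bids: Player 2 2620 points; Player 1 2410 points; Player 5 2245 points; Player 3 2025 points; Player 4 1100 points.
Player 2 has the highest bid, so Player 2 wins.
The second-highest bid is 2410 points, so that is what Player 2 pays.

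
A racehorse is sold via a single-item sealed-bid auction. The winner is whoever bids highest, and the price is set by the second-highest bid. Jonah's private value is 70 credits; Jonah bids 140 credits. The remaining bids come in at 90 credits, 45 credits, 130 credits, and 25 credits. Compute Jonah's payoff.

Jonah's payoff: -60 credits.

Highest competing bid: 130 credits.
Jonah's bid 140 credits is the highest overall, so Jonah wins and pays the second-highest bid, 130 credits.
Payoff = value − price = 70 credits − 130 credits = -60 credits.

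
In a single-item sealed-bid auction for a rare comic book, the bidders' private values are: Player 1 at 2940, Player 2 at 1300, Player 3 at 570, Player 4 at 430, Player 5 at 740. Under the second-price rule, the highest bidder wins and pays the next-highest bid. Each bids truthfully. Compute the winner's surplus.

Winner's surplus: 1640.

Bids in descending order: Player 1 2940, then Player 2 1300, then Player 5 740, then Player 3 570, then Player 4 430.
Player 1 wins with the top bid and pays the second-highest, 1300.
Surplus = 2940 − 1300 = 1640.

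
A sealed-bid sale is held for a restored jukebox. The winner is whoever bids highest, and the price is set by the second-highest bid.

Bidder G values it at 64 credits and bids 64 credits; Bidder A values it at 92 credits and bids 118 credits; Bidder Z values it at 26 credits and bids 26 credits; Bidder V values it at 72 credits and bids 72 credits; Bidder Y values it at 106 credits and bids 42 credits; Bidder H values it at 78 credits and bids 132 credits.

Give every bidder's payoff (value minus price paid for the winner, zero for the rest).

Ordered from highest: Bidder H 132 credits > Bidder A 118 credits > Bidder V 72 credits > Bidder G 64 credits > Bidder Y 42 credits > Bidder Z 26 credits.
Bidder H has the top bid and wins; the price is the second-highest bid, 118 credits.
Bidder H's payoff = 78 credits − 118 credits = -40 credits. All other bidders lose, so their payoff is 0.

Payoffs: Bidder G 0 credits, Bidder A 0 credits, Bidder Z 0 credits, Bidder V 0 credits, Bidder Y 0 credits, Bidder H -40 credits.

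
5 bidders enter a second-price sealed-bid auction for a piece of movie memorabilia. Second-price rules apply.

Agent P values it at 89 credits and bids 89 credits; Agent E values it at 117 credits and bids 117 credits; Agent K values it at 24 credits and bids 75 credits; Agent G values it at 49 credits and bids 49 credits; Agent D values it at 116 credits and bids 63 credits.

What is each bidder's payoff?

Sorted high to low: Agent E 117 credits, then Agent P 89 credits, then Agent K 75 credits, then Agent D 63 credits, then Agent G 49 credits.
Agent E has the top bid and wins; the price is the second-highest bid, 89 credits.
Agent E's payoff = 117 credits − 89 credits = 28 credits. All other bidders lose, so their payoff is 0.

Agent P 0 credits, Agent E 28 credits, Agent K 0 credits, Agent G 0 credits, Agent D 0 credits.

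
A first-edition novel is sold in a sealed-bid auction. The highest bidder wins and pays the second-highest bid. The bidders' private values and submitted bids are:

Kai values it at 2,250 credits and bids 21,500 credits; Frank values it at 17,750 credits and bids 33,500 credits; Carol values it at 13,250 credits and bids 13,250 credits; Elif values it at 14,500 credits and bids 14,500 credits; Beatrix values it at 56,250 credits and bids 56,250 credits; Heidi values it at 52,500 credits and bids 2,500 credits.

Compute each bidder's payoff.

Kai 0 credits, Frank 0 credits, Carol 0 credits, Elif 0 credits, Beatrix 22,750 credits, Heidi 0 credits.

Ordered from highest: Beatrix 56,250 credits; Frank 33,500 credits; Kai 21,500 credits; Elif 14,500 credits; Carol 13,250 credits; Heidi 2,500 credits.
Beatrix has the top bid and wins; the price is the second-highest bid, 33,500 credits.
Beatrix's payoff = 56,250 credits − 33,500 credits = 22,750 credits. All other bidders lose, so their payoff is 0.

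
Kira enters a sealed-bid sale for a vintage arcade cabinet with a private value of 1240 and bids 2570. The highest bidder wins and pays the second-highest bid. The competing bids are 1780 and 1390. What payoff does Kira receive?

Highest competing bid: 1780.
Kira's bid 2570 is the highest overall, so Kira wins and pays the second-highest bid, 1780.
Payoff = value − price = 1240 − 1780 = -540.
Overbidding won the item at a price above value — truthful bidding would have avoided this loss.

Kira's payoff: -540.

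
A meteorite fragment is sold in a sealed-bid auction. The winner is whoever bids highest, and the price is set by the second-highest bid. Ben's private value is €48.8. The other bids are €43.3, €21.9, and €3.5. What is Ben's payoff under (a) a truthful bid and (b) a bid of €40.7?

The highest competing bid is €43.3.
Bidding truthfully at €48.8: Ben has the top bid, wins, and pays the second-highest bid €43.3. Payoff = €48.8 − €43.3 = €5.5.
Bidding €40.7: the top bid is €43.3 (a rival), so Ben loses. Payoff = €0.0.

(a) €5.5  (b) €0.0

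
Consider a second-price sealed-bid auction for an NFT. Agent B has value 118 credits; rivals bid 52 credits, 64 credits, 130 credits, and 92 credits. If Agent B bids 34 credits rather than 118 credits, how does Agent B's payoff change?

Change in payoff: 0 credits.

The highest competing bid is 130 credits.
Bidding truthfully at 118 credits: the top bid is 130 credits (a rival), so Agent B loses. Payoff = 0 credits.
Bidding 34 credits: the top bid is 130 credits (a rival), so Agent B loses. Payoff = 0 credits.
Change = 0 credits − 0 credits = 0 credits.
The bid only affects whether you win, not the price — here both bids land on the same side of the top rival bid, so the deviation is payoff-neutral.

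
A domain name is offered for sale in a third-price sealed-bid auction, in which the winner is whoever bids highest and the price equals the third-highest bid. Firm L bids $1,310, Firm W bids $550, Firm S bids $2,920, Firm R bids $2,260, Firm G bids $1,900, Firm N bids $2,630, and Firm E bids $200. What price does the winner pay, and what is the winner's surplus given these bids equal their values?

Ranking the bids: Firm S $2,920; Firm N $2,630; Firm R $2,260; Firm G $1,900; Firm L $1,310; Firm W $550; Firm E $200.
Firm S is the highest bidder, so Firm S wins.
Under the third-price rule, the price is the third-highest bid: $2,260.
Surplus = $2,920 − $2,260 = $660.

The winner pays $2,260 for a surplus of $660.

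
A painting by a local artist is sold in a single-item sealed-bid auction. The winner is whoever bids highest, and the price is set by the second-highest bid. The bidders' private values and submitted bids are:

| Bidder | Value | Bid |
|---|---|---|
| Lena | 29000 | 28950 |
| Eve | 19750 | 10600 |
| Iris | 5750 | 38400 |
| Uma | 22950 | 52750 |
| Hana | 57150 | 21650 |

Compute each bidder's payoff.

Payoffs: Lena 0, Eve 0, Iris 0, Uma -15450, Hana 0.

Bids in descending order: Uma 52750 > Iris 38400 > Lena 28950 > Hana 21650 > Eve 10600.
Uma has the top bid and wins; the price is the second-highest bid, 38400.
Uma's payoff = 22950 − 38400 = -15450. All other bidders lose, so their payoff is 0.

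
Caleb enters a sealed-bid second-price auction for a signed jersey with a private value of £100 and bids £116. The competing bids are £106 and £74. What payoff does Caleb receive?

Highest competing bid: £106.
Caleb's bid £116 is the highest overall, so Caleb wins and pays the second-highest bid, £106.
Payoff = value − price = £100 − £106 = -£6.
Overbidding won the item at a price above value — truthful bidding would have avoided this loss.

-£6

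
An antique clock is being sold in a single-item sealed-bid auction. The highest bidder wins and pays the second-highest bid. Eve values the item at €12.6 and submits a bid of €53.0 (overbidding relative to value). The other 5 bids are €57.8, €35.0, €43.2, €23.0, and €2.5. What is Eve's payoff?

Payoff = €0.0.

Highest competing bid: €57.8.
Eve's bid €53.0 is not the highest, so Eve loses, pays nothing, and earns zero payoff.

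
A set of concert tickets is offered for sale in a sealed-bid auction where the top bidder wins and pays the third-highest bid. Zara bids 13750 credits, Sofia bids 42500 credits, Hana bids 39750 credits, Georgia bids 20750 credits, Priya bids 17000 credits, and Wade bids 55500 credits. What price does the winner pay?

Bids in descending order: Wade 55500 credits, then Sofia 42500 credits, then Hana 39750 credits, then Georgia 20750 credits, then Priya 17000 credits, then Zara 13750 credits.
Wade is the highest bidder, so Wade wins.
Under the third-price rule, the price is the third-highest bid: 39750 credits.

The winner pays 39750 credits.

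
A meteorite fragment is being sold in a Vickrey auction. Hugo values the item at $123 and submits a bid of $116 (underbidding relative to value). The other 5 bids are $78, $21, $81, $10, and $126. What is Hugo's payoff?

Highest competing bid: $126.
Hugo's bid $116 is not the highest, so Hugo loses, pays nothing, and earns zero payoff.

$0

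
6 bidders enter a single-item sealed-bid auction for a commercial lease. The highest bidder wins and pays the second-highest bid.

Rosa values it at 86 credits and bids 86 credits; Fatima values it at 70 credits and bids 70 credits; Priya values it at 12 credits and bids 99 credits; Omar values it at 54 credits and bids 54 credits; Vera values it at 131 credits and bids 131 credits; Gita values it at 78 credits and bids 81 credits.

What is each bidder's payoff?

Rosa 0 credits, Fatima 0 credits, Priya 0 credits, Omar 0 credits, Vera 32 credits, Gita 0 credits.

Sorted high to low: Vera 131 credits > Priya 99 credits > Rosa 86 credits > Gita 81 credits > Fatima 70 credits > Omar 54 credits.
Vera has the top bid and wins; the price is the second-highest bid, 99 credits.
Vera's payoff = 131 credits − 99 credits = 32 credits. All other bidders lose, so their payoff is 0.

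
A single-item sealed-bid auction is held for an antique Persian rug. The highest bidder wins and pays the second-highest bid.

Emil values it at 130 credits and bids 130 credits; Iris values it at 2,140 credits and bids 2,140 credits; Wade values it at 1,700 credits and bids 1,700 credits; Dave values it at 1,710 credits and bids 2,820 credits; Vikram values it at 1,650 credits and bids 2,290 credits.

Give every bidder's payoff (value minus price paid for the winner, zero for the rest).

Sorted high to low: Dave 2,820 credits > Vikram 2,290 credits > Iris 2,140 credits > Wade 1,700 credits > Emil 130 credits.
Dave has the top bid and wins; the price is the second-highest bid, 2,290 credits.
Dave's payoff = 1,710 credits − 2,290 credits = -580 credits. All other bidders lose, so their payoff is 0.

Emil 0 credits, Iris 0 credits, Wade 0 credits, Dave -580 credits, Vikram 0 credits.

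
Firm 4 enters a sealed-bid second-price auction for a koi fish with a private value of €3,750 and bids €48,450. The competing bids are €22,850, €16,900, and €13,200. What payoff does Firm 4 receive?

Highest competing bid: €22,850.
Firm 4's bid €48,450 is the highest overall, so Firm 4 wins and pays the second-highest bid, €22,850.
Payoff = value − price = €3,750 − €22,850 = -€19,100.

The bidder's payoff: -€19,100.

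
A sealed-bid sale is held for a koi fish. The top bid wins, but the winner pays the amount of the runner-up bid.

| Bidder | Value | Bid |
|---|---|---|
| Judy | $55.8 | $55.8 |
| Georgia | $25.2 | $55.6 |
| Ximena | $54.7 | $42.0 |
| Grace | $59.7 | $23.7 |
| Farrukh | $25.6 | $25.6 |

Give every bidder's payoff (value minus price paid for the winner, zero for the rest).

Bids in descending order: Judy $55.8; Georgia $55.6; Ximena $42.0; Farrukh $25.6; Grace $23.7.
Judy has the top bid and wins; the price is the second-highest bid, $55.6.
Judy's payoff = $55.8 − $55.6 = $0.2. All other bidders lose, so their payoff is 0.

Judy $0.2, Georgia $0.0, Ximena $0.0, Grace $0.0, Farrukh $0.0.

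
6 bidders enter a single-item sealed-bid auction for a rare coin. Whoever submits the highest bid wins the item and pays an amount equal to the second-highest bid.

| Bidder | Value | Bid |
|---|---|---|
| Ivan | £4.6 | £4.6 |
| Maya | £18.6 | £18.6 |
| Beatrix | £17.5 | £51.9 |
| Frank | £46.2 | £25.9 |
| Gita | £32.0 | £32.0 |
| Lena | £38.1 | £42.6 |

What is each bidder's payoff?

Payoffs: Ivan £0.0, Maya £0.0, Beatrix -£25.1, Frank £0.0, Gita £0.0, Lena £0.0.

Bids in descending order: Beatrix £51.9; Lena £42.6; Gita £32.0; Frank £25.9; Maya £18.6; Ivan £4.6.
Beatrix has the top bid and wins; the price is the second-highest bid, £42.6.
Beatrix's payoff = £17.5 − £42.6 = -£25.1. All other bidders lose, so their payoff is 0.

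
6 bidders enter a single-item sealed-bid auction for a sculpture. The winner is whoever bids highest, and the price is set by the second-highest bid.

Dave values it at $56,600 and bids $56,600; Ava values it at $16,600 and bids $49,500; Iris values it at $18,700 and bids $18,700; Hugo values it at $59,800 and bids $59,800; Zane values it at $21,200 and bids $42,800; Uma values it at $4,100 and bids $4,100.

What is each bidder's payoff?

Ranking the bids: Hugo $59,800 > Dave $56,600 > Ava $49,500 > Zane $42,800 > Iris $18,700 > Uma $4,100.
Hugo has the top bid and wins; the price is the second-highest bid, $56,600.
Hugo's payoff = $59,800 − $56,600 = $3,200. All other bidders lose, so their payoff is 0.

Dave $0, Ava $0, Iris $0, Hugo $3,200, Zane $0, Uma $0.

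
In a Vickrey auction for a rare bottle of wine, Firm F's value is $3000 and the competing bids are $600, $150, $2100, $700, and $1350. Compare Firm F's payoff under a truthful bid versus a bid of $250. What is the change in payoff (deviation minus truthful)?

Payoff change: -$900.

The highest competing bid is $2100.
Bidding truthfully at $3000: Firm F has the top bid, wins, and pays the second-highest bid $2100. Payoff = $3000 − $2100 = $900.
Bidding $250: the top bid is $2100 (a rival), so Firm F loses. Payoff = $0.
Change = $0 − $900 = -$900.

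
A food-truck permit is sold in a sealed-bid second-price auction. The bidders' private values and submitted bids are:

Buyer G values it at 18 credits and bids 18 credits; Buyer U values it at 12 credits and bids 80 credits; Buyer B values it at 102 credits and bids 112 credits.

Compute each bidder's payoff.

Ordered from highest: Buyer B 112 credits; Buyer U 80 credits; Buyer G 18 credits.
Buyer B has the top bid and wins; the price is the second-highest bid, 80 credits.
Buyer B's payoff = 102 credits − 80 credits = 22 credits. All other bidders lose, so their payoff is 0.

Buyer G 0 credits, Buyer U 0 credits, Buyer B 22 credits.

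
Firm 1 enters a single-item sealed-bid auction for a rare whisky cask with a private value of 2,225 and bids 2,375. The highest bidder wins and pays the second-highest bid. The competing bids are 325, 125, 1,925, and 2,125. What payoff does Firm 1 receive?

Highest competing bid: 2,125.
Firm 1's bid 2,375 is the highest overall, so Firm 1 wins and pays the second-highest bid, 2,125.
Payoff = value − price = 2,225 − 2,125 = 100.

The bidder's payoff: 100.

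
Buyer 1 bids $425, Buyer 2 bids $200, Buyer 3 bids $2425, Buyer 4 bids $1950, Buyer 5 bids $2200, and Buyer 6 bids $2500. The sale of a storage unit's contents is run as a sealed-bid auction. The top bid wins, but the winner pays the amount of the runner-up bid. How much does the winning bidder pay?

The winner pays $2425.

Bids in descending order: Buyer 6 $2500 > Buyer 3 $2425 > Buyer 5 $2200 > Buyer 4 $1950 > Buyer 1 $425 > Buyer 2 $200.
Buyer 6 has the highest bid, so Buyer 6 wins.
The second-highest bid is $2425, so that is what Buyer 6 pays.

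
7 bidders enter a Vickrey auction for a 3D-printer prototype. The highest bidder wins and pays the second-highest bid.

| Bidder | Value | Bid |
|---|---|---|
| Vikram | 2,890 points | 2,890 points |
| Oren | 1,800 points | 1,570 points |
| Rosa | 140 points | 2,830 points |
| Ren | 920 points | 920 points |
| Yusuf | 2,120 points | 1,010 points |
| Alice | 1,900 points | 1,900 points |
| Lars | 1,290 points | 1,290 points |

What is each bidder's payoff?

Bids in descending order: Vikram 2,890 points, then Rosa 2,830 points, then Alice 1,900 points, then Oren 1,570 points, then Lars 1,290 points, then Yusuf 1,010 points, then Ren 920 points.
Vikram has the top bid and wins; the price is the second-highest bid, 2,830 points.
Vikram's payoff = 2,890 points − 2,830 points = 60 points. All other bidders lose, so their payoff is 0.

Payoffs: Vikram 60 points, Oren 0 points, Rosa 0 points, Ren 0 points, Yusuf 0 points, Alice 0 points, Lars 0 points.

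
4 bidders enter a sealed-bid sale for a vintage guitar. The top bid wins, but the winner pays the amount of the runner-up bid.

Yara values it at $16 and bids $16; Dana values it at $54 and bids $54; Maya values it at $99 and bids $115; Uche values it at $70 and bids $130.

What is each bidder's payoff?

Yara $0, Dana $0, Maya $0, Uche -$45.

Ordered from highest: Uche $130 > Maya $115 > Dana $54 > Yara $16.
Uche has the top bid and wins; the price is the second-highest bid, $115.
Uche's payoff = $70 − $115 = -$45. All other bidders lose, so their payoff is 0.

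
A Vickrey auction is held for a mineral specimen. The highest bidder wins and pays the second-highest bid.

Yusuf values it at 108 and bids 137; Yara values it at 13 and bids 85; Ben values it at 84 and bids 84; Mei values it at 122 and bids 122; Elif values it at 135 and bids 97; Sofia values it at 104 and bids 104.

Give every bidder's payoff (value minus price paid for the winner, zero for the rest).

Bids in descending order: Yusuf 137; Mei 122; Sofia 104; Elif 97; Yara 85; Ben 84.
Yusuf has the top bid and wins; the price is the second-highest bid, 122.
Yusuf's payoff = 108 − 122 = -14. All other bidders lose, so their payoff is 0.

Yusuf -14, Yara 0, Ben 0, Mei 0, Elif 0, Sofia 0.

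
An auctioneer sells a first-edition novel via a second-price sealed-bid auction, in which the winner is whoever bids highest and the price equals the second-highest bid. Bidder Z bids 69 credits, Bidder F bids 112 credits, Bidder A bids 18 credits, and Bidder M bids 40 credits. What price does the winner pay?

Sorted high to low: Bidder F 112 credits; Bidder Z 69 credits; Bidder M 40 credits; Bidder A 18 credits.
Bidder F is the highest bidder, so Bidder F wins.
Under the second-price rule, the price is the second-highest bid: 69 credits.

69 credits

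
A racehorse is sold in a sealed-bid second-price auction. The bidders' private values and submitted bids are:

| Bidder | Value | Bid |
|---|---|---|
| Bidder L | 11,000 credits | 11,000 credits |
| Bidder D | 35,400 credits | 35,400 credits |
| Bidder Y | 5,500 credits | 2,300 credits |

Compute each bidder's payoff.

Bidder L 0 credits, Bidder D 24,400 credits, Bidder Y 0 credits.

Bids in descending order: Bidder D 35,400 credits, then Bidder L 11,000 credits, then Bidder Y 2,300 credits.
Bidder D has the top bid and wins; the price is the second-highest bid, 11,000 credits.
Bidder D's payoff = 35,400 credits − 11,000 credits = 24,400 credits. All other bidders lose, so their payoff is 0.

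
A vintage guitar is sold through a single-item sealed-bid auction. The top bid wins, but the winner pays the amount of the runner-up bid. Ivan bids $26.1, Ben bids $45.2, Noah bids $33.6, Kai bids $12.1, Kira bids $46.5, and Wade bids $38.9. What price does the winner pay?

Price paid: $45.2.

Sorted high to low: Kira $46.5; Ben $45.2; Wade $38.9; Noah $33.6; Ivan $26.1; Kai $12.1.
Kira has the highest bid, so Kira wins.
The second-highest bid is $45.2, so that is what Kira pays.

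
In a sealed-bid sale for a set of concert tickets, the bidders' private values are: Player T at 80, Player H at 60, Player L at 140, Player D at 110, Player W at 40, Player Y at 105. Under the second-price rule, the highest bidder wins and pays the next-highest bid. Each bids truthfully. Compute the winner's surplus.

Ranking the bids: Player L 140, then Player D 110, then Player Y 105, then Player T 80, then Player H 60, then Player W 40.
Player L wins with the top bid and pays the second-highest, 110.
Surplus = 140 − 110 = 30.

30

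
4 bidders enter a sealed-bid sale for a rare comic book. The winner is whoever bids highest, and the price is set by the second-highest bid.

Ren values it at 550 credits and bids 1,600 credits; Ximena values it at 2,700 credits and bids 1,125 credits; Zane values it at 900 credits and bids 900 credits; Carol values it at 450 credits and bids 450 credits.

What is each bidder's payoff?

Ren -575 credits, Ximena 0 credits, Zane 0 credits, Carol 0 credits.

Sorted high to low: Ren 1,600 credits > Ximena 1,125 credits > Zane 900 credits > Carol 450 credits.
Ren has the top bid and wins; the price is the second-highest bid, 1,125 credits.
Ren's payoff = 550 credits − 1,125 credits = -575 credits. All other bidders lose, so their payoff is 0.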